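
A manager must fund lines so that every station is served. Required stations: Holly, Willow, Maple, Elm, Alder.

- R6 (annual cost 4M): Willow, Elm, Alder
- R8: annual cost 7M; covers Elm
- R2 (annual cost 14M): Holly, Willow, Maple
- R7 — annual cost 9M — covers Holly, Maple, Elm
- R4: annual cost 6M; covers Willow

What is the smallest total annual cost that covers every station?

Choose R6 and R7: together they cover Holly, Willow, Maple, Elm, Alder — every station.
Total annual cost: 4 + 9 = 13.

13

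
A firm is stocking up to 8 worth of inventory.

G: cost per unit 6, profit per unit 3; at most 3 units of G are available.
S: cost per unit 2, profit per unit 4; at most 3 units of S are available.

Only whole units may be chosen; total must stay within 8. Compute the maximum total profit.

12

S has the best ratio (4/2); taking only S gives at most 3×4 = 12 (stopped by the supply cap of 3).
Optimal: 3×S: cost 6 ≤ 8, profit 3·4 = 12.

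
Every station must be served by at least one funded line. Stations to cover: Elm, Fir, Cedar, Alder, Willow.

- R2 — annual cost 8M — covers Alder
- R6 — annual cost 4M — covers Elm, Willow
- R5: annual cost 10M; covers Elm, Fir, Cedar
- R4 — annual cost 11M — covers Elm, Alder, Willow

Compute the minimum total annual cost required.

This is an integer covering problem.
Choose R5 and R4: together they cover Elm, Fir, Cedar, Alder, Willow — every station.
Total annual cost: 10 + 11 = 21.

21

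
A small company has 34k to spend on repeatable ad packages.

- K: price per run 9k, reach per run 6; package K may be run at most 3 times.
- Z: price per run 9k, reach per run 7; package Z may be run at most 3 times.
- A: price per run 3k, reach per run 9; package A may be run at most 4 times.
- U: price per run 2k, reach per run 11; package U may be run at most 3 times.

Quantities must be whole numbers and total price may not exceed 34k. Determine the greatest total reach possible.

U has the best ratio (11/2); taking only U gives at most 3×11 = 33 (stopped by the supply cap of 3).
Mixing does better — 1×Z, 4×A, and 3×U: price 27 ≤ 34, reach 1·7 + 4·9 + 3·11 = 76.

76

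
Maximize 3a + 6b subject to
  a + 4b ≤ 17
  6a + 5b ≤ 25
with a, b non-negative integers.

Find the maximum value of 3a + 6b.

24

Relaxing integrality, the LP optimum is 26.68 at (a,b) = (0.789, 4.05), which is not an integer point.
(a,b)=(0,4): 1·0+4·4=16≤17, 6·0+5·4=20≤25, objective 24.
(a,b)=(1,3): 1·1+4·3=13≤17, 6·1+5·3=21≤25, objective 21.
Maximum is 24 at (a,b)=(0,4).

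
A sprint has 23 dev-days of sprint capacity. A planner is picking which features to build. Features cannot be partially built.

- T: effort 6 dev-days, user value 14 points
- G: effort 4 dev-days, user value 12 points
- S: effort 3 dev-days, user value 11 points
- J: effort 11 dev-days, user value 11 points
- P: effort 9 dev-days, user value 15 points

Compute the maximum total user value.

This is a 0-1 knapsack instance.
Allowing fractional choices, the relaxed optimum would be about 53.0, but features are indivisible.
T + G + S + P: effort 6 + 4 + 3 + 9 = 22 ≤ 23, user value 14 + 12 + 11 + 15 = 52.
T + S + P: effort 6 + 3 + 9 = 18 ≤ 23, user value 14 + 11 + 15 = 40.
T + G + P: effort 6 + 4 + 9 = 19 ≤ 23, user value 14 + 12 + 15 = 41.
Best is T, G, S, and P with total user value 52.

52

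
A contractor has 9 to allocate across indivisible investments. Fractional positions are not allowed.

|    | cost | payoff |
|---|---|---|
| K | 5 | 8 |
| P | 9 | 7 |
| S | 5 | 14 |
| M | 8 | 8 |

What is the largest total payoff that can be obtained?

Allowing fractional choices, the relaxed optimum would be about 20.4, but investments are indivisible.
M: cost 8 ≤ 9, payoff 8.
K: cost 5 ≤ 9, payoff 8.
S: cost 5 ≤ 9, payoff 14.
Best is S with total payoff 14.

14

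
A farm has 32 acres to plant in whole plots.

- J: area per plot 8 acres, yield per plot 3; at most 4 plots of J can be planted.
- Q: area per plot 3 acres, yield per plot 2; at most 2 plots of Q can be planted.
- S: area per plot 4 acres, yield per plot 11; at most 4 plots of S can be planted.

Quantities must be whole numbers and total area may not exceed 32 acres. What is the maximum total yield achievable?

This is a bounded integer knapsack.
1×J, 2×Q, and 4×S: area 30 ≤ 32, yield 1·3 + 2·2 + 4·11 = 51.
2×J and 4×S: area 32 ≤ 32, yield 2·3 + 4·11 = 50.
Best is 51.

51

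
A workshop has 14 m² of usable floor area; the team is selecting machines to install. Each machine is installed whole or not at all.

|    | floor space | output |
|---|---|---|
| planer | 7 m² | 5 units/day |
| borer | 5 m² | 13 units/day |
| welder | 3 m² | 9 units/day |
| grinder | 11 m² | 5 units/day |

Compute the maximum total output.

22

Take borer and welder: floor space 5 + 3 = 8 ≤ 14, output 13 + 9 = 22.
No other feasible combination does better.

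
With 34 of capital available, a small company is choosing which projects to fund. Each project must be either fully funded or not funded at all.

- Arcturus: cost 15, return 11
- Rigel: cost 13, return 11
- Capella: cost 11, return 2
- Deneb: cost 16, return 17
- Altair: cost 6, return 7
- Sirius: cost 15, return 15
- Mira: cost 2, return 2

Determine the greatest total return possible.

34

Deneb + Sirius: cost 16 + 15 = 31 ≤ 34, return 17 + 15 = 32.
Deneb + Sirius + Mira: cost 16 + 15 + 2 = 33 ≤ 34, return 17 + 15 + 2 = 34.
Rigel + Altair + Sirius: cost 13 + 6 + 15 = 34 ≤ 34, return 11 + 7 + 15 = 33.
Best is Deneb, Sirius, and Mira with total return 34.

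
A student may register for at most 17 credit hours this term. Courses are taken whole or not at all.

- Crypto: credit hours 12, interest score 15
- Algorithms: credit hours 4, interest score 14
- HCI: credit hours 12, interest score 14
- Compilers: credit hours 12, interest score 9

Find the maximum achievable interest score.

29

This is a 0-1 knapsack instance.
Take Crypto and Algorithms: credit hours 12 + 4 = 16 ≤ 17, interest score 15 + 14 = 29.
No other feasible combination does better.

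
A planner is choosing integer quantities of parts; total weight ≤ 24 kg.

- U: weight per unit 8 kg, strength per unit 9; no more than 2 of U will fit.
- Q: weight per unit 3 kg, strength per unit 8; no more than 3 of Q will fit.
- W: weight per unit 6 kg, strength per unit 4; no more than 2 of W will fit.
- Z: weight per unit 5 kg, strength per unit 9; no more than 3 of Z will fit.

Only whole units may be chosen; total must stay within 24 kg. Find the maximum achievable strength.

51

Take 3×Q and 3×Z: weight 24 ≤ 24, strength 3·8 + 3·9 = 51.
Q has the best ratio (8/3) and is taken to its limit of 3; remaining capacity is filled optimally with the others.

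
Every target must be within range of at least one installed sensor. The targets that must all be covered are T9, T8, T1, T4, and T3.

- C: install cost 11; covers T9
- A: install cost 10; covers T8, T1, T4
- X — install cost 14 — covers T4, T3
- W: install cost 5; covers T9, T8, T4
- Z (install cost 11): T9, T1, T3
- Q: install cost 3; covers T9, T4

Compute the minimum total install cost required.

Choose W and Z: together they cover T9, T8, T1, T4, T3 — every target.
Total install cost: 5 + 11 = 16.

16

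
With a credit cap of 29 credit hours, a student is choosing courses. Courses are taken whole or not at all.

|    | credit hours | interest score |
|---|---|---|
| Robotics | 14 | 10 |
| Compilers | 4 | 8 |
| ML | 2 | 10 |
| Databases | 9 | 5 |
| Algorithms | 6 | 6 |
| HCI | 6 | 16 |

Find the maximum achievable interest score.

45

Compilers + ML + Databases + Algorithms + HCI: credit hours 4 + 2 + 9 + 6 + 6 = 27 ≤ 29, interest score 8 + 10 + 5 + 6 + 16 = 45.
Robotics + Compilers + ML + HCI: credit hours 14 + 4 + 2 + 6 = 26 ≤ 29, interest score 10 + 8 + 10 + 16 = 44.
Best is Compilers, ML, Databases, Algorithms, and HCI with total interest score 45.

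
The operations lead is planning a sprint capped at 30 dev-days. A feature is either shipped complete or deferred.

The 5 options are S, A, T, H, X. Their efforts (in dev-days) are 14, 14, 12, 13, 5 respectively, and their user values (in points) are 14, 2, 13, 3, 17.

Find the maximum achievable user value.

Allowing fractional choices, the relaxed optimum would be about 43.0, but features are indivisible.
T + X: effort 12 + 5 = 17 ≤ 30, user value 13 + 17 = 30.
T + H + X: effort 12 + 13 + 5 = 30 ≤ 30, user value 13 + 3 + 17 = 33.
S + X: effort 14 + 5 = 19 ≤ 30, user value 14 + 17 = 31.
Best is T, H, and X with total user value 33.

33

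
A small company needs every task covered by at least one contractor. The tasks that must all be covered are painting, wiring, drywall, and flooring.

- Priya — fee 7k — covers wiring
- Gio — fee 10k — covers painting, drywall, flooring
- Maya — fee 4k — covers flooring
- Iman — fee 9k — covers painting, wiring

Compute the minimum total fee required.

Choose Priya and Gio: together they cover painting, wiring, drywall, flooring — every task.
Total fee: 7 + 10 = 17.

17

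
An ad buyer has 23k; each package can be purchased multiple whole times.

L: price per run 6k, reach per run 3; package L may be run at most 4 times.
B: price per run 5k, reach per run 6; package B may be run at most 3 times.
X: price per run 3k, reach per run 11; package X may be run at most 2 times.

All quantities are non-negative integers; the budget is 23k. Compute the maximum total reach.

40

3×B and 2×X: price 21 ≤ 23, reach 3·6 + 2·11 = 40.
1×L, 2×B, and 2×X: price 22 ≤ 23, reach 1·3 + 2·6 + 2·11 = 37.
Best is 40.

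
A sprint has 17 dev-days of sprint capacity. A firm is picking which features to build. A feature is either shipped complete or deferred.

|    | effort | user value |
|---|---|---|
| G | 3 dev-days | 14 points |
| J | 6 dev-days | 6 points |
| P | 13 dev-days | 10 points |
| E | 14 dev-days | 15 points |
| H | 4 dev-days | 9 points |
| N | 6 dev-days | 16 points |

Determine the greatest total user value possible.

Treat it as a binary knapsack problem.
Allowing fractional choices, the relaxed optimum would be about 43.3, but features are indivisible.
G + J + N: effort 3 + 6 + 6 = 15 ≤ 17, user value 14 + 6 + 16 = 36.
G + H + N: effort 3 + 4 + 6 = 13 ≤ 17, user value 14 + 9 + 16 = 39.
Best is G, H, and N with total user value 39.

39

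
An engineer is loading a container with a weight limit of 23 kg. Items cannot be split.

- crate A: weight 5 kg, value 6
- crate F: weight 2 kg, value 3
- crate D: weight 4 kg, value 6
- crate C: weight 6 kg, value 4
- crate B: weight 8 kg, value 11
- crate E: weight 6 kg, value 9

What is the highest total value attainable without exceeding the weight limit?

crate F + crate D + crate B + crate E: weight 2 + 4 + 8 + 6 = 20 ≤ 23, value 3 + 6 + 11 + 9 = 29.
crate A + crate D + crate B + crate E: weight 5 + 4 + 8 + 6 = 23 ≤ 23, value 6 + 6 + 11 + 9 = 32.
Best is crate A, crate D, crate B, and crate E with total value 32.

32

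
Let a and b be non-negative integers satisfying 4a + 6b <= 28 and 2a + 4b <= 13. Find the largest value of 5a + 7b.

30

The continuous relaxation peaks at (6.5, 0) with value 32.50; rounding to a feasible lattice point costs some objective.
(a,b)=(6,0): 4·6+6·0=24≤28, 2·6+4·0=12≤13, objective 30.
(a,b)=(5,0): 4·5+6·0=20≤28, 2·5+4·0=10≤13, objective 25.
Maximum is 30 at (a,b)=(6,0).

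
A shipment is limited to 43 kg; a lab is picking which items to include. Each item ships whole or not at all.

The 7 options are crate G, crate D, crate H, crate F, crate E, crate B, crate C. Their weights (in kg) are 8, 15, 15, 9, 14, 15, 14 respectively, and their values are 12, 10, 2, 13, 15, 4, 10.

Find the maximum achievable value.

crate F + crate E + crate C: weight 9 + 14 + 14 = 37 ≤ 43, value 13 + 15 + 10 = 38.
crate G + crate F + crate E: weight 8 + 9 + 14 = 31 ≤ 43, value 12 + 13 + 15 = 40.
crate D + crate F + crate E: weight 15 + 9 + 14 = 38 ≤ 43, value 10 + 13 + 15 = 38.
Best is crate G, crate F, and crate E with total value 40.

40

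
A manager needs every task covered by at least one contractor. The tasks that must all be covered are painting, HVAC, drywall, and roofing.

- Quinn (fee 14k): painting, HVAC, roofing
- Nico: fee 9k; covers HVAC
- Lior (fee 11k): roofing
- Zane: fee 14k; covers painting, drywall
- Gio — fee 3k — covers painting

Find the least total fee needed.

Choose Quinn and Zane: together they cover painting, HVAC, drywall, roofing — every task.
Total fee: 14 + 14 = 28.

28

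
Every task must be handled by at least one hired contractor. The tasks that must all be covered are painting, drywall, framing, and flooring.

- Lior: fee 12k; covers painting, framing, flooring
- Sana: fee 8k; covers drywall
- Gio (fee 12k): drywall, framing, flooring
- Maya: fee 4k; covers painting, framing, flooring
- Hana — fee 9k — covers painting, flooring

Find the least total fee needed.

Choose Sana and Maya: together they cover painting, drywall, framing, flooring — every task.
Total fee: 8 + 4 = 12.
No cover costs less than 12.

12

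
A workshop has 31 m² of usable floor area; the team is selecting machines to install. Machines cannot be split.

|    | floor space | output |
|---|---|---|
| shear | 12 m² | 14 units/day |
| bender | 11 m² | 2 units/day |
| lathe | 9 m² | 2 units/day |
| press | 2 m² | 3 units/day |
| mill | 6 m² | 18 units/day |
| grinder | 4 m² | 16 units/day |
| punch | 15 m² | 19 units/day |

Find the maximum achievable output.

56

This is an integer program with binary decision variables.
press + mill + grinder + punch: floor space 2 + 6 + 4 + 15 = 27 ≤ 31, output 3 + 18 + 16 + 19 = 56.
shear + press + mill + grinder: floor space 12 + 2 + 6 + 4 = 24 ≤ 31, output 14 + 3 + 18 + 16 = 51.
mill + grinder + punch: floor space 6 + 4 + 15 = 25 ≤ 31, output 18 + 16 + 19 = 53.
Best is press, mill, grinder, and punch with total output 56.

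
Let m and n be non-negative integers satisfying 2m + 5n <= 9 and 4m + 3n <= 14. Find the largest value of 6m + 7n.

19

(m,n)=(2,1): 2·2+5·1=9≤9, 4·2+3·1=11≤14, objective 19.
(m,n)=(3,0): 2·3+5·0=6≤9, 4·3+3·0=12≤14, objective 18.
(m,n)=(1,1): 2·1+5·1=7≤9, 4·1+3·1=7≤14, objective 13.
(m,n)=(2,0): 2·2+5·0=4≤9, 4·2+3·0=8≤14, objective 12.
The best lattice point is (2,1), giving 19.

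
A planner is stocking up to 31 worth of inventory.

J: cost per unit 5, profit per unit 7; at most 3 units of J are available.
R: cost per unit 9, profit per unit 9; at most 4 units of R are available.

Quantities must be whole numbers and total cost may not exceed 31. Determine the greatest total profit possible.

32

Take 2×J and 2×R: cost 28 ≤ 31, profit 2·7 + 2·9 = 32.
No other integer combination yields more.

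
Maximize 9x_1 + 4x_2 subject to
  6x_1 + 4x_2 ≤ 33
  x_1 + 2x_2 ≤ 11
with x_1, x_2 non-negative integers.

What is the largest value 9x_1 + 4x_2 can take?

45

The continuous relaxation peaks at (5.5, 0) with value 49.50; rounding to a feasible lattice point costs some objective.
(x_1,x_2)=(5,0): 6·5+4·0=30≤33, 1·5+2·0=5≤11, objective 45.
(x_1,x_2)=(4,1): 6·4+4·1=28≤33, 1·4+2·1=6≤11, objective 40.
(x_1,x_2)=(4,0): 6·4+4·0=24≤33, 1·4+2·0=4≤11, objective 36.
The best lattice point is (5,0), giving 45.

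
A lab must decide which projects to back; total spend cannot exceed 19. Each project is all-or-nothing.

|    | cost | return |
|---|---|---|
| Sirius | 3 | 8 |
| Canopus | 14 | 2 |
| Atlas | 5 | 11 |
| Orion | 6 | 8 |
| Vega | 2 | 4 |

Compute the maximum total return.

Take Sirius, Atlas, Orion, and Vega: cost 3 + 5 + 6 + 2 = 16 ≤ 19, return 8 + 11 + 8 + 4 = 31.
No other feasible combination does better.

31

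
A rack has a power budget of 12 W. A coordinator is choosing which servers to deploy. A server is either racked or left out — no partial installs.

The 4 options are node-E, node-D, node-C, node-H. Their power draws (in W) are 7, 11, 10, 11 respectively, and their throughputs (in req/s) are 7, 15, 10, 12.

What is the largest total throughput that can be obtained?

Take node-D: power draw 11 ≤ 12, throughput 15.
No other feasible combination does better.

15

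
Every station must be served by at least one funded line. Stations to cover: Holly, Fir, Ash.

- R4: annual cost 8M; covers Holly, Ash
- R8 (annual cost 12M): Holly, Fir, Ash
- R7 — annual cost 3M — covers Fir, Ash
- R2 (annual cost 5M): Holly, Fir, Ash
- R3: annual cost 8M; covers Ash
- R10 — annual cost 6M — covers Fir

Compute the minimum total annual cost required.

The greedy cost-per-new-station heuristic would pick R7 and R2 for 8, but a cheaper cover exists.
R2 alone covers Holly, Fir, Ash — every station.
Total annual cost: 5.
No cover costs less than 5.

5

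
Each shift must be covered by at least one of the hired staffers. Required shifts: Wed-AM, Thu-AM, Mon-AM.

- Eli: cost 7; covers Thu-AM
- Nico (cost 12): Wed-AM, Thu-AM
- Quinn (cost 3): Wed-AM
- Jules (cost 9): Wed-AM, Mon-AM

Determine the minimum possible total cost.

16

The greedy cost-per-new-shift heuristic would pick Quinn, Eli, and Jules for 19, but a cheaper cover exists.
Choose Eli and Jules: together they cover Wed-AM, Thu-AM, Mon-AM — every shift.
Total cost: 7 + 9 = 16.
No cover costs less than 16.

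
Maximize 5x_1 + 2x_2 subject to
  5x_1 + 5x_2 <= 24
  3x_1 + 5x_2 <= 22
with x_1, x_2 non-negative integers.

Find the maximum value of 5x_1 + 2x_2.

20

The continuous relaxation peaks at (4.8, 0) with value 24.00; rounding to a feasible lattice point costs some objective.
(x_1,x_2)=(4,0): 5·4+5·0=20≤24, 3·4+5·0=12≤22, objective 20.
(x_1,x_2)=(3,1): 5·3+5·1=20≤24, 3·3+5·1=14≤22, objective 17.
No feasible integer point exceeds 20.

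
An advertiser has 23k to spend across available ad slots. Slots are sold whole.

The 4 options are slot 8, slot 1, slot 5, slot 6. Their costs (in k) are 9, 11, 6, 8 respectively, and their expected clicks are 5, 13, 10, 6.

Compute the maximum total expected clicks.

slot 1 + slot 6: cost 11 + 8 = 19 ≤ 23, expected clicks 13 + 6 = 19.
slot 1 + slot 5: cost 11 + 6 = 17 ≤ 23, expected clicks 13 + 10 = 23.
slot 8 + slot 5 + slot 6: cost 9 + 6 + 8 = 23 ≤ 23, expected clicks 5 + 10 + 6 = 21.
Best is slot 1 and slot 5 with total expected clicks 23.

23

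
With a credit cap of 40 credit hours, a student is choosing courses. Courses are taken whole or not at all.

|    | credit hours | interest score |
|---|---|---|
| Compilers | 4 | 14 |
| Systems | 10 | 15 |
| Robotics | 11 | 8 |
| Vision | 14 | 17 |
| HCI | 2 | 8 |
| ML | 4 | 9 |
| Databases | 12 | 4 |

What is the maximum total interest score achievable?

Compilers + Systems + Vision + ML: credit hours 4 + 10 + 14 + 4 = 32 ≤ 40, interest score 14 + 15 + 17 + 9 = 55.
Compilers + Systems + Vision + HCI + ML: credit hours 4 + 10 + 14 + 2 + 4 = 34 ≤ 40, interest score 14 + 15 + 17 + 8 + 9 = 63.
Compilers + Robotics + Vision + HCI + ML: credit hours 4 + 11 + 14 + 2 + 4 = 35 ≤ 40, interest score 14 + 8 + 17 + 8 + 9 = 56.
Best is Compilers, Systems, Vision, HCI, and ML with total interest score 63.

63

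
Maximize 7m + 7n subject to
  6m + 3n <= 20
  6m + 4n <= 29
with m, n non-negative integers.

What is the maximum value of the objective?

(m,n)=(0,6): 6·0+3·6=18≤20, 6·0+4·6=24≤29, objective 42.
(m,n)=(0,5): 6·0+3·5=15≤20, 6·0+4·5=20≤29, objective 35.
Maximum is 42 at (m,n)=(0,6).

42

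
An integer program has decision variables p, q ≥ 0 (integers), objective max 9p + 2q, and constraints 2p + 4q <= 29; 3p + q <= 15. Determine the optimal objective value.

45

(p,q)=(5,0) is feasible, giving 45.
(p,q)=(4,1) is feasible, giving 38.
(p,q)=(4,0) is feasible, giving 36.
No feasible integer point exceeds 45.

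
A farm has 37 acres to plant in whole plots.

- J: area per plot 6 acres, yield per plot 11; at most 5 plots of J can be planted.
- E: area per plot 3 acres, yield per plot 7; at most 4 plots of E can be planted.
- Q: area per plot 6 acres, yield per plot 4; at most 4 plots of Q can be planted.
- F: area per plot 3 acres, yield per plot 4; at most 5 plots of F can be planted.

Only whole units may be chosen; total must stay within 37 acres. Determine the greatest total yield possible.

72

E has the best ratio (7/3); taking only E gives at most 4×7 = 28 (stopped by the supply cap of 4).
Mixing does better — 4×J and 4×E: area 36 ≤ 37, yield 4·11 + 4·7 = 72.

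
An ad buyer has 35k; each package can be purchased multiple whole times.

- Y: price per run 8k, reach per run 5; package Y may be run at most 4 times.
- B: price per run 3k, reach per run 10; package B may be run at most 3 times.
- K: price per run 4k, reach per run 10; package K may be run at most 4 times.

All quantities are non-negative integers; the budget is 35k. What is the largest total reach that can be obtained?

This is a bounded integer knapsack.
Take 1×Y, 3×B, and 4×K: price 33 ≤ 35, reach 1·5 + 3·10 + 4·10 = 75.
B has the best ratio (10/3) and is taken to its limit of 3; remaining capacity is filled optimally with the others.

75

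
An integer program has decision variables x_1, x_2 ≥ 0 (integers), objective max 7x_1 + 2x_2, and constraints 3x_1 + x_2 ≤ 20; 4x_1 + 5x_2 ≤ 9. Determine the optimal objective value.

Relaxing integrality, the LP optimum is 15.75 at (x_1,x_2) = (2.25, 0), which is not an integer point.
(x_1,x_2)=(2,0) is feasible, giving 14.
(x_1,x_2)=(1,1) is feasible, giving 9.
(x_1,x_2)=(1,0) is feasible, giving 7.
Maximum is 14 at (x_1,x_2)=(2,0).

14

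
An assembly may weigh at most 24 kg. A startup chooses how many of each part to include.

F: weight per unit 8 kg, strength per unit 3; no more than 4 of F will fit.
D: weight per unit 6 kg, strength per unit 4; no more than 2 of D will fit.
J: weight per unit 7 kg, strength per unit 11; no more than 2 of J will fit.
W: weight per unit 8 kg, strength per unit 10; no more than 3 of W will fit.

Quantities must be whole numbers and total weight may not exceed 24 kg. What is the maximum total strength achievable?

32

This is a bounded integer knapsack.
2×J and 1×W: weight 22 ≤ 24, strength 2·11 + 1·10 = 32.
1×J and 2×W: weight 23 ≤ 24, strength 1·11 + 2·10 = 31.
Best is 32.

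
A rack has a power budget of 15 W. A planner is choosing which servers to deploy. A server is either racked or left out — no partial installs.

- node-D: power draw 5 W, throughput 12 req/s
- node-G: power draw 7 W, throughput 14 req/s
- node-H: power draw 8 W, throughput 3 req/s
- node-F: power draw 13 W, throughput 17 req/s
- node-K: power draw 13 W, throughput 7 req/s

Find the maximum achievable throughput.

26

This is a 0-1 knapsack instance.
Take node-D and node-G: power draw 5 + 7 = 12 ≤ 15, throughput 12 + 14 = 26.
No other feasible combination does better.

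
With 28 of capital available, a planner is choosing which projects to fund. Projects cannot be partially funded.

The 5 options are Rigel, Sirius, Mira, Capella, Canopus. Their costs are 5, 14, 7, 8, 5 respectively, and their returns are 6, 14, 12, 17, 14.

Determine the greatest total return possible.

Take Rigel, Mira, Capella, and Canopus: cost 5 + 7 + 8 + 5 = 25 ≤ 28, return 6 + 12 + 17 + 14 = 49.
No other feasible combination does better.

49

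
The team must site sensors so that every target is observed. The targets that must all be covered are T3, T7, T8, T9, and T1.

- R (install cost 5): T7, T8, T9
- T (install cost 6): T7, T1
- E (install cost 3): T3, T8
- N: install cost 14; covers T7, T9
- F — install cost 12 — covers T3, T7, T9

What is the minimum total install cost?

This is an integer covering problem.
Choose R, T, and E: together they cover T3, T7, T8, T9, T1 — every target.
Total install cost: 5 + 6 + 3 = 14.
No cover costs less than 14.

14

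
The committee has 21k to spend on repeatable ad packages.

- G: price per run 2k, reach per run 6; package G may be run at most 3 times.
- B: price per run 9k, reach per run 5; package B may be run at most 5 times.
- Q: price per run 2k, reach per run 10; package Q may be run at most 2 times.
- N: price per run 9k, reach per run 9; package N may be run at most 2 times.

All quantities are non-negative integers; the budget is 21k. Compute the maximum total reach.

Take 3×G, 2×Q, and 1×N: price 19 ≤ 21, reach 3·6 + 2·10 + 1·9 = 47.
Q has the best ratio (10/2) and is taken to its limit of 2; remaining capacity is filled optimally with the others.

47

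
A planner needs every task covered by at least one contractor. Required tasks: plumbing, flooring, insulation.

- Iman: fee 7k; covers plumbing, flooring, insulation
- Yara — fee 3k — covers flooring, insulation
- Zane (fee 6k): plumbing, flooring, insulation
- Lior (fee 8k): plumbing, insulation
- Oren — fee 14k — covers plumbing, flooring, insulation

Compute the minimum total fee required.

The greedy cost-per-new-task heuristic would pick Yara and Zane for 9, but a cheaper cover exists.
Zane alone covers plumbing, flooring, insulation — every task.
Total fee: 6.
No cover costs less than 6.

6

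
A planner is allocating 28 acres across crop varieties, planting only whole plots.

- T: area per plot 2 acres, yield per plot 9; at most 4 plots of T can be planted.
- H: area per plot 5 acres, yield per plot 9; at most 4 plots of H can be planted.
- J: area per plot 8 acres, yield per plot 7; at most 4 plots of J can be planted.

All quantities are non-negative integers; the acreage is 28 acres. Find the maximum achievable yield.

72

Take 4×T and 4×H: area 28 ≤ 28, yield 4·9 + 4·9 = 72.
T has the best ratio (9/2) and is taken to its limit of 4; remaining capacity is filled optimally with the others.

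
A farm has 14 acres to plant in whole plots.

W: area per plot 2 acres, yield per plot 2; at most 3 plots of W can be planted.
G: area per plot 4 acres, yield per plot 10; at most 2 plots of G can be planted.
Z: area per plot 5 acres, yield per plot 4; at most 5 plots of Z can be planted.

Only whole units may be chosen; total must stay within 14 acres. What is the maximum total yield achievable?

26

This is a bounded integer knapsack.
G has the best ratio (10/4); taking only G gives at most 2×10 = 20 (stopped by the supply cap of 2).
Mixing does better — 3×W and 2×G: area 14 ≤ 14, yield 3·2 + 2·10 = 26.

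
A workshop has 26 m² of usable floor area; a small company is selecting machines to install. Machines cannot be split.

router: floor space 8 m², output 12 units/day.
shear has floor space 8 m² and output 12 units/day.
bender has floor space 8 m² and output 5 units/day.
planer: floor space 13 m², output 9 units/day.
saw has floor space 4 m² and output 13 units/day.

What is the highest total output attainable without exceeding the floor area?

Allowing fractional choices, the relaxed optimum would be about 41.2, but machines are indivisible.
router + shear + saw: floor space 8 + 8 + 4 = 20 ≤ 26, output 12 + 12 + 13 = 37.
router + planer + saw: floor space 8 + 13 + 4 = 25 ≤ 26, output 12 + 9 + 13 = 34.
shear + planer + saw: floor space 8 + 13 + 4 = 25 ≤ 26, output 12 + 9 + 13 = 34.
Best is router, shear, and saw with total output 37.

37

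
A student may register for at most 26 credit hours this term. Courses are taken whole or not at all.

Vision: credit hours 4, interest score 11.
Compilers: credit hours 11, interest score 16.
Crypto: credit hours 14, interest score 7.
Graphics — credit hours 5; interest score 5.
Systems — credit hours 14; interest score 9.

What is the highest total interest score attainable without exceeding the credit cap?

This is an integer program with binary decision variables.
Vision + Graphics + Systems: credit hours 4 + 5 + 14 = 23 ≤ 26, interest score 11 + 5 + 9 = 25.
Vision + Compilers: credit hours 4 + 11 = 15 ≤ 26, interest score 11 + 16 = 27.
Vision + Compilers + Graphics: credit hours 4 + 11 + 5 = 20 ≤ 26, interest score 11 + 16 + 5 = 32.
Best is Vision, Compilers, and Graphics with total interest score 32.

32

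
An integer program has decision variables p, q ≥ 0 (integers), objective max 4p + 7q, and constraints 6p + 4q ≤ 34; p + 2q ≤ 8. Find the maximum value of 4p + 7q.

(p,q)=(4,2): 6·4+4·2=32≤34, 1·4+2·2=8≤8, objective 30.
(p,q)=(5,1): 6·5+4·1=34≤34, 1·5+2·1=7≤8, objective 27.
(p,q)=(3,2): 6·3+4·2=26≤34, 1·3+2·2=7≤8, objective 26.
No feasible integer point exceeds 30.

30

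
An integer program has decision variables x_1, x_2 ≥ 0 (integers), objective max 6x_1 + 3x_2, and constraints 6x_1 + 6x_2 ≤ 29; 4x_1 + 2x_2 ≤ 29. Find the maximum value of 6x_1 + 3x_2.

24

(x_1,x_2)=(4,0): 6·4+6·0=24≤29, 4·4+2·0=16≤29, objective 24.
(x_1,x_2)=(3,1): 6·3+6·1=24≤29, 4·3+2·1=14≤29, objective 21.
Maximum is 24 at (x_1,x_2)=(4,0).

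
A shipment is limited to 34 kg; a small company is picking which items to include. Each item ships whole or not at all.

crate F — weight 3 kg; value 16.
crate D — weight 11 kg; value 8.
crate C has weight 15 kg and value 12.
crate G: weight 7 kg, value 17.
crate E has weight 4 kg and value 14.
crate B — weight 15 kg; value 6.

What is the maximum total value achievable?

59

Allowing fractional choices, the relaxed optimum would be about 62.6, but items are indivisible.
crate F + crate C + crate G + crate E: weight 3 + 15 + 7 + 4 = 29 ≤ 34, value 16 + 12 + 17 + 14 = 59.
crate F + crate D + crate G + crate E: weight 3 + 11 + 7 + 4 = 25 ≤ 34, value 16 + 8 + 17 + 14 = 55.
Best is crate F, crate C, crate G, and crate E with total value 59.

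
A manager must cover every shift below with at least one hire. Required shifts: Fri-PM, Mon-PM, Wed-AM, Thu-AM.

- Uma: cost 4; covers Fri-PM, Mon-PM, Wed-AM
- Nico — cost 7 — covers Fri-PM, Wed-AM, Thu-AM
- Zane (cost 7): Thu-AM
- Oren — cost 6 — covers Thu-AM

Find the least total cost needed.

10

Choose Uma and Oren: together they cover Fri-PM, Mon-PM, Wed-AM, Thu-AM — every shift.
Total cost: 4 + 6 = 10.
No cover costs less than 10.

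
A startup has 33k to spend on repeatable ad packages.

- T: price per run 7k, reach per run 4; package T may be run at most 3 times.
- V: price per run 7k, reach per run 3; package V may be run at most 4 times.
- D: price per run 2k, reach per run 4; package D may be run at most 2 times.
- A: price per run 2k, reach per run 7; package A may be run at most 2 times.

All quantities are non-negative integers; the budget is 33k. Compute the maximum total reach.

34

Take 3×T, 2×D, and 2×A: price 29 ≤ 33, reach 3·4 + 2·4 + 2·7 = 34.
A has the best ratio (7/2) and is taken to its limit of 2; remaining capacity is filled optimally with the others.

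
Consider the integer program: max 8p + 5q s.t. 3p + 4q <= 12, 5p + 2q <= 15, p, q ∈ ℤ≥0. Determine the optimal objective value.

(p,q)=(3,0) is feasible, giving 24.
(p,q)=(2,1) is feasible, giving 21.
(p,q)=(1,2) is feasible, giving 18.
(p,q)=(2,0) is feasible, giving 16.
Maximum is 24 at (p,q)=(3,0).

24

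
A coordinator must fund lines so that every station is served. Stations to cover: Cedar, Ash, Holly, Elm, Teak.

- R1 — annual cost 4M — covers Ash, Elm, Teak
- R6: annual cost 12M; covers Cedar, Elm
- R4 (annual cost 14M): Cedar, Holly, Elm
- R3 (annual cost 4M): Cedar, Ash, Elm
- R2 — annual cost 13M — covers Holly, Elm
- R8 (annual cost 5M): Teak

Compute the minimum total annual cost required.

18

Choose R1 and R4: together they cover Cedar, Ash, Holly, Elm, Teak — every station.
Total annual cost: 4 + 14 = 18.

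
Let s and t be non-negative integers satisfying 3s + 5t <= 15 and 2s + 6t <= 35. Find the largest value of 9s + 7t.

45

(s,t)=(5,0): 3·5+5·0=15≤15, 2·5+6·0=10≤35, objective 45.
(s,t)=(4,0): 3·4+5·0=12≤15, 2·4+6·0=8≤35, objective 36.
Maximum is 45 at (s,t)=(5,0).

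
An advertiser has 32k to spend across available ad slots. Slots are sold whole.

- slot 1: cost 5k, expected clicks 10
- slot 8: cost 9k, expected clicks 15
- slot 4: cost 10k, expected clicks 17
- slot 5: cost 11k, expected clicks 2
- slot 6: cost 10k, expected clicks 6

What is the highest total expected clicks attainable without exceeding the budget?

42

Allowing fractional choices, the relaxed optimum would be about 46.8, but ad slots are indivisible.
slot 8 + slot 4 + slot 6: cost 9 + 10 + 10 = 29 ≤ 32, expected clicks 15 + 17 + 6 = 38.
slot 1 + slot 8 + slot 4: cost 5 + 9 + 10 = 24 ≤ 32, expected clicks 10 + 15 + 17 = 42.
Best is slot 1, slot 8, and slot 4 with total expected clicks 42.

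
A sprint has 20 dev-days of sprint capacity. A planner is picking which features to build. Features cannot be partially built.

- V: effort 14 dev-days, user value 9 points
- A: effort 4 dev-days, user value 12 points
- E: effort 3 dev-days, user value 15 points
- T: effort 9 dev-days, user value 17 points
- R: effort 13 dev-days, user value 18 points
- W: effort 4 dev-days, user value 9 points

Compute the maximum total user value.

A + E + R: effort 4 + 3 + 13 = 20 ≤ 20, user value 12 + 15 + 18 = 45.
A + E + T + W: effort 4 + 3 + 9 + 4 = 20 ≤ 20, user value 12 + 15 + 17 + 9 = 53.
A + E + T: effort 4 + 3 + 9 = 16 ≤ 20, user value 12 + 15 + 17 = 44.
Best is A, E, T, and W with total user value 53.

53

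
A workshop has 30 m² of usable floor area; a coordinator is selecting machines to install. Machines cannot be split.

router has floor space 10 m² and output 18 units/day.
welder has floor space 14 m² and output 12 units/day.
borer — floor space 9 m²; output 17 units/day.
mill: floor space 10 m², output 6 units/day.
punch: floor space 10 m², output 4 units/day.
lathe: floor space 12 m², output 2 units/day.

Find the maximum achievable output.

Allowing fractional choices, the relaxed optimum would be about 44.4, but machines are indivisible.
router + borer + punch: floor space 10 + 9 + 10 = 29 ≤ 30, output 18 + 17 + 4 = 39.
router + borer + mill: floor space 10 + 9 + 10 = 29 ≤ 30, output 18 + 17 + 6 = 41.
Best is router, borer, and mill with total output 41.

41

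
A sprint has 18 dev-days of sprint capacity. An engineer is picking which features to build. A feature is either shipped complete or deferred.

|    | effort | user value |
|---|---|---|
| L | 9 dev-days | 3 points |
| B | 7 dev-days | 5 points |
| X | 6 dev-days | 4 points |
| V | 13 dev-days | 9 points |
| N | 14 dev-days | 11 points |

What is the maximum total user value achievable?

11

This is an integer program with binary decision variables.
B + X: effort 7 + 6 = 13 ≤ 18, user value 5 + 4 = 9.
N: effort 14 ≤ 18, user value 11.
Best is N with total user value 11.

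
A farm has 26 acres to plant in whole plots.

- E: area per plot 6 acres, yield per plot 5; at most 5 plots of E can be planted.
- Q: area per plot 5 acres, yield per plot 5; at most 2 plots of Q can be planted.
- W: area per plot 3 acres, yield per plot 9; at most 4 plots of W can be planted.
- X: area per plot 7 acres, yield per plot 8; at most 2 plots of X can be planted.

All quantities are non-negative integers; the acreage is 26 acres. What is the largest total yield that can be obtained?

52

4×W and 2×X: area 26 ≤ 26, yield 4·9 + 2·8 = 52.
1×Q, 4×W, and 1×X: area 24 ≤ 26, yield 1·5 + 4·9 + 1·8 = 49.
Best is 52.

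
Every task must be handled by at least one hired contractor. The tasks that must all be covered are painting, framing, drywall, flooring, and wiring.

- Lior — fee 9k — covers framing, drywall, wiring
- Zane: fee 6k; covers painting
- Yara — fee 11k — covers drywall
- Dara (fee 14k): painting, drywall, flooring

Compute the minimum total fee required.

The greedy cost-per-new-task heuristic would pick Lior, Zane, and Dara for 29, but a cheaper cover exists.
Choose Lior and Dara: together they cover painting, framing, drywall, flooring, wiring — every task.
Total fee: 9 + 14 = 23.
No cover costs less than 23.

23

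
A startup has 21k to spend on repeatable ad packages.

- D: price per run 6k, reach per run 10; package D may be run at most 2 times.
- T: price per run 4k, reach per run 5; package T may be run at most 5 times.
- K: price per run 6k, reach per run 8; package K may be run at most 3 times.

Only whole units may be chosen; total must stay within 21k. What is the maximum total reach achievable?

30

D has the best ratio (10/6); taking only D gives at most 2×10 = 20 (stopped by the supply cap of 2).
Mixing does better — 2×D and 2×T: price 20 ≤ 21, reach 2·10 + 2·5 = 30.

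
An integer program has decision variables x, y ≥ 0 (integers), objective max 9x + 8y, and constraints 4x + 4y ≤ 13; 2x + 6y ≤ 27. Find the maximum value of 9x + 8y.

The continuous relaxation peaks at (3.25, 0) with value 29.25; rounding to a feasible lattice point costs some objective.
(x,y)=(3,0): 4·3+4·0=12≤13, 2·3+6·0=6≤27, objective 27.
(x,y)=(2,1): 4·2+4·1=12≤13, 2·2+6·1=10≤27, objective 26.
Maximum is 27 at (x,y)=(3,0).

27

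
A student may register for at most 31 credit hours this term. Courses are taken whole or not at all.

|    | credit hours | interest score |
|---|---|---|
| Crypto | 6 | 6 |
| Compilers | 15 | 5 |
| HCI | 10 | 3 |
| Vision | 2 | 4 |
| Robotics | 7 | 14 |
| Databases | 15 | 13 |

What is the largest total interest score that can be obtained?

37

Treat it as a binary knapsack problem.
Allowing fractional choices, the relaxed optimum would be about 37.3, but courses are indivisible.
Crypto + Vision + Robotics + Databases: credit hours 6 + 2 + 7 + 15 = 30 ≤ 31, interest score 6 + 4 + 14 + 13 = 37.
Crypto + Robotics + Databases: credit hours 6 + 7 + 15 = 28 ≤ 31, interest score 6 + 14 + 13 = 33.
Best is Crypto, Vision, Robotics, and Databases with total interest score 37.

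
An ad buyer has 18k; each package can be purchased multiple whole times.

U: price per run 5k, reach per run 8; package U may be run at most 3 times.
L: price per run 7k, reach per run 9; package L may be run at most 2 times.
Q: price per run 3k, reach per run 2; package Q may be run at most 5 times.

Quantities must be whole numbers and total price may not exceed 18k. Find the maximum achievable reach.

26

U has the best ratio (8/5); taking only U gives at most 3×8 = 24 (stopped by the price limit).
Mixing does better — 3×U and 1×Q: price 18 ≤ 18, reach 3·8 + 1·2 = 26.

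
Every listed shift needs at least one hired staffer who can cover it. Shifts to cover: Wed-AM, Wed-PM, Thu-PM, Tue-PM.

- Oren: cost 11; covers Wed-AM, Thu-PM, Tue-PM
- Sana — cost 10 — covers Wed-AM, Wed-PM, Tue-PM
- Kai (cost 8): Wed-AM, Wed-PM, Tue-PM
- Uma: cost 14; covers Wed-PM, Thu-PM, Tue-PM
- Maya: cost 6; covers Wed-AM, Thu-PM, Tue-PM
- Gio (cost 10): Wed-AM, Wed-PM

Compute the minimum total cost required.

14

Choose Kai and Maya: together they cover Wed-AM, Wed-PM, Thu-PM, Tue-PM — every shift.
Total cost: 8 + 6 = 14.
No cover costs less than 14.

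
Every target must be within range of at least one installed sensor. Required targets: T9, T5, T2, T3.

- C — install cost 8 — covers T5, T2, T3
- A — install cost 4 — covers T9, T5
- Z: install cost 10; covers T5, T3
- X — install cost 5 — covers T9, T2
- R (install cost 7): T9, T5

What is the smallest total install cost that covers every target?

This is an integer covering problem.
Choose C and A: together they cover T9, T5, T2, T3 — every target.
Total install cost: 8 + 4 = 12.
No cover costs less than 12.

12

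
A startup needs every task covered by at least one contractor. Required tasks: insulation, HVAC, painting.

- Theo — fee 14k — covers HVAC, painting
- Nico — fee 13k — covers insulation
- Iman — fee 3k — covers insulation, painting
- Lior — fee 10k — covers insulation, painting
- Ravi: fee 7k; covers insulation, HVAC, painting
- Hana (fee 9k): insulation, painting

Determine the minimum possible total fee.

7

The greedy cost-per-new-task heuristic would pick Iman and Ravi for 10, but a cheaper cover exists.
Ravi alone covers insulation, HVAC, painting — every task.
Total fee: 7.
No cover costs less than 7.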